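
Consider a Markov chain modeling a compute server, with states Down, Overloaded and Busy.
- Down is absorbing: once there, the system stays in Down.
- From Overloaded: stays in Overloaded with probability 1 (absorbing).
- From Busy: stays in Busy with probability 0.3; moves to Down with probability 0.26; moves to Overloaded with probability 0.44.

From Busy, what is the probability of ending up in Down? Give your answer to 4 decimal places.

Let h(s) be the probability of absorption at Down starting from transient state s. Then h(Down) = 1 and h(Overloaded) = 0. By first-step analysis:
h(Busy) = 0.26·1 + 0.44·0 + 0.3·h(Busy)
Solving: h(Busy) = 0.3714.
Starting from Busy, the probability is 0.3714.

0.3714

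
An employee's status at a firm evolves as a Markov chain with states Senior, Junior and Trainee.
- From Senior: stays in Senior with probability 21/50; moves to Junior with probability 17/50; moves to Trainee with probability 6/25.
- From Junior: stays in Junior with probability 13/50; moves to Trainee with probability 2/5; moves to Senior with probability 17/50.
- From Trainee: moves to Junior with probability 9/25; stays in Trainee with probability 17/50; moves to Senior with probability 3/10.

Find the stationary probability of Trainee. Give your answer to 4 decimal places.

0.3237

Let the stationary distribution be π with π = πP and π_1 + π_2 + π_3 = 1.
π_1 = 0.42·π_1 + 0.34·π_2 + 0.3·π_3
π_2 = 0.34·π_1 + 0.26·π_2 + 0.36·π_3
Solving with the normalization constraint gives π = (0.3555, 0.3208, 0.3237).
So the stationary probability of Trainee is 0.3237.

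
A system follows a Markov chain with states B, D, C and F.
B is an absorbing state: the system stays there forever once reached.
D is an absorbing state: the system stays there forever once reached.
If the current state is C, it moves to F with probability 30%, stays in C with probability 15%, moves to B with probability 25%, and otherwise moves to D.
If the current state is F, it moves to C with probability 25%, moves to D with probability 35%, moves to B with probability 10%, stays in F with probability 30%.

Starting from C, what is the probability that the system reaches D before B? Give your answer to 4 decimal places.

Let h(s) be the probability of absorption at D starting from transient state s. Then h(D) = 1 and h(B) = 0. By first-step analysis:
h(C) = 0.25·0 + 0.3·1 + 0.15·h(C) + 0.3·h(F)
h(F) = 0.1·0 + 0.35·1 + 0.25·h(C) + 0.3·h(F)
Solving: h(C) = 0.6058, h(F) = 0.7163.
Starting from C, the probability is 0.6058.

0.6058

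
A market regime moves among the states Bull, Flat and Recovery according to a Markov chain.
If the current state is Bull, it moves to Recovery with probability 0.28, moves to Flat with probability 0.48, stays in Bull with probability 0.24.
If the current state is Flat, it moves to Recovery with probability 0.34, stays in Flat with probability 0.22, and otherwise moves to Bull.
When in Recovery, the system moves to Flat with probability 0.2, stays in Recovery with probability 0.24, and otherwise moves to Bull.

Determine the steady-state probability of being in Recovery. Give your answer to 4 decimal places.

0.2875

Let the stationary distribution be π with π = πP and π_1 + π_2 + π_3 = 1.
π_1 = 0.24·π_1 + 0.44·π_2 + 0.56·π_3
π_2 = 0.48·π_1 + 0.22·π_2 + 0.2·π_3
Solving with the normalization constraint gives π = (0.3954, 0.3171, 0.2875).
So the stationary probability of Recovery is 0.2875.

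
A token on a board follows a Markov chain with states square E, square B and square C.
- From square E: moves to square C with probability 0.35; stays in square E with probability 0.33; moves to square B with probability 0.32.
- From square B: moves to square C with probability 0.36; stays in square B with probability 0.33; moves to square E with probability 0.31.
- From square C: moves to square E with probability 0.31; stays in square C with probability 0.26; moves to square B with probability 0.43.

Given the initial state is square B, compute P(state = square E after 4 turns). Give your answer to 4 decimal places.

0.3163

Propagate the distribution vector 4 turns from square B.
After 0 turns: (0.0000, 1.0000, 0.0000)
After 1 turn: (0.3100, 0.3300, 0.3600)
After 2 turns: (0.3162, 0.3629, 0.3209)
After 3 turns: (0.3163, 0.3589, 0.3247)
After 4 turns: (0.3163, 0.3593, 0.3244)
P(in square E after 4 turns) = 0.3163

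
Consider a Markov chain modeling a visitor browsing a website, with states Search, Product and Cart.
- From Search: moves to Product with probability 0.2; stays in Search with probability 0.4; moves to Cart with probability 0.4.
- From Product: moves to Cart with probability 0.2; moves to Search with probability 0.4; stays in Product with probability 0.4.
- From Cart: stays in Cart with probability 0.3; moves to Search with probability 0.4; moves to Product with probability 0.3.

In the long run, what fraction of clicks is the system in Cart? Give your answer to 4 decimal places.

0.3111

Let the stationary distribution be π with π = πP and π_1 + π_2 + π_3 = 1.
π_1 = 0.4·π_1 + 0.4·π_2 + 0.4·π_3
π_2 = 0.2·π_1 + 0.4·π_2 + 0.3·π_3
Solving with the normalization constraint gives π = (0.4000, 0.2889, 0.3111).
So the stationary probability of Cart is 0.3111.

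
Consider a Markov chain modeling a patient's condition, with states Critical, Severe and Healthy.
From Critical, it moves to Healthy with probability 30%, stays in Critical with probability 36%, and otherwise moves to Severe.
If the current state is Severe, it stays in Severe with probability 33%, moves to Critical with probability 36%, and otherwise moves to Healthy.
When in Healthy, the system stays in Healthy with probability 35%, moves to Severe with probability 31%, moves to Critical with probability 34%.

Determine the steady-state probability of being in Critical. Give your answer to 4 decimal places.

0.3536

Let the stationary distribution be π with π = πP and π_1 + π_2 + π_3 = 1.
π_1 = 0.36·π_1 + 0.36·π_2 + 0.34·π_3
π_2 = 0.34·π_1 + 0.33·π_2 + 0.31·π_3
Solving with the normalization constraint gives π = (0.3536, 0.3272, 0.3192).
So the stationary probability of Critical is 0.3536.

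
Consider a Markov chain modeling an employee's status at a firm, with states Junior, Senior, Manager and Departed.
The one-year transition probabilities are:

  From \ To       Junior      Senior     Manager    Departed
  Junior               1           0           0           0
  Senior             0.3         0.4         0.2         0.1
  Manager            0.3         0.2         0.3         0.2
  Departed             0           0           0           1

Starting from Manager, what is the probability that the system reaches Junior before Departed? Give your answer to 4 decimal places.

0.6316

Let h(s) be the probability of absorption at Junior starting from transient state s. Then h(Junior) = 1 and h(Departed) = 0. By first-step analysis:
h(Senior) = 0.3·1 + 0.4·h(Senior) + 0.2·h(Manager) + 0.1·0
h(Manager) = 0.3·1 + 0.2·h(Senior) + 0.3·h(Manager) + 0.2·0
Solving: h(Senior) = 0.7105, h(Manager) = 0.6316.
Starting from Manager, the probability is 0.6316.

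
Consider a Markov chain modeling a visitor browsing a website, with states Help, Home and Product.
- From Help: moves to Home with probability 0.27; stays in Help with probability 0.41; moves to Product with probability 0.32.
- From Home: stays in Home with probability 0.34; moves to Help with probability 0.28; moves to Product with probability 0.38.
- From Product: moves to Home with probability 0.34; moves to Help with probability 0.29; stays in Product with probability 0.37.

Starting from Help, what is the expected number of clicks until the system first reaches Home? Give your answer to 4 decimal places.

3.4062

Let t(s) be the expected number of clicks to first reach Home from state s, with t(Home) = 0. Conditioning on the first click:
t(Help) = 1 + 0.41·t(Help) + 0.32·t(Product)
t(Product) = 1 + 0.29·t(Help) + 0.37·t(Product)
Solving: t(Help) = 3.4062, t(Product) = 3.1553.
Expected clicks from Help to Home: 3.4062.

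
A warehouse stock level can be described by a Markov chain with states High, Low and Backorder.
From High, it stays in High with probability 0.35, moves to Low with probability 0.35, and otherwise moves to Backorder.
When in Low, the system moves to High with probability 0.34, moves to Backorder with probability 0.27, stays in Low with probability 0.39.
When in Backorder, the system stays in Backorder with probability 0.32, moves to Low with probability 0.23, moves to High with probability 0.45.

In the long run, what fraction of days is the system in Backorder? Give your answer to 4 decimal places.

Let the stationary distribution be π with π = πP and π_1 + π_2 + π_3 = 1.
π_1 = 0.35·π_1 + 0.34·π_2 + 0.45·π_3
π_2 = 0.35·π_1 + 0.39·π_2 + 0.23·π_3
Solving with the normalization constraint gives π = (0.3763, 0.3276, 0.2961).
So the stationary probability of Backorder is 0.2961.

0.2961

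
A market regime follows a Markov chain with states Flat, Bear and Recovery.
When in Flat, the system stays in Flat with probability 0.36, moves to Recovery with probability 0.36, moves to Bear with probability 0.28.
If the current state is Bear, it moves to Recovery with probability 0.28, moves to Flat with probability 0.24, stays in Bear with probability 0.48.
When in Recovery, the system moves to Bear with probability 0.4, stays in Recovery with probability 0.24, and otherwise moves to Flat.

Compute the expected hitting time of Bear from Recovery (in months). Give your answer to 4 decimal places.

2.8027

Let t(s) be the expected number of months to first reach Bear from state s, with t(Bear) = 0. Conditioning on the first month:
t(Flat) = 1 + 0.36·t(Flat) + 0.36·t(Recovery)
t(Recovery) = 1 + 0.36·t(Flat) + 0.24·t(Recovery)
Solving: t(Flat) = 3.1390, t(Recovery) = 2.8027.
Expected months from Recovery to Bear: 2.8027.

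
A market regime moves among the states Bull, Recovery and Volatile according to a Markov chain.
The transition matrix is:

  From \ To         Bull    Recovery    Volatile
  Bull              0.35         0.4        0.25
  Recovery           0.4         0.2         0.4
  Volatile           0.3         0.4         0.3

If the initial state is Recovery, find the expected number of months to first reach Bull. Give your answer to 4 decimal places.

Let t(s) be the expected number of months to first reach Bull from state s, with t(Bull) = 0. Conditioning on the first month:
t(Recovery) = 1 + 0.2·t(Recovery) + 0.4·t(Volatile)
t(Volatile) = 1 + 0.4·t(Recovery) + 0.3·t(Volatile)
Solving: t(Recovery) = 2.7500, t(Volatile) = 3.0000.
Expected months from Recovery to Bull: 2.7500.

2.7500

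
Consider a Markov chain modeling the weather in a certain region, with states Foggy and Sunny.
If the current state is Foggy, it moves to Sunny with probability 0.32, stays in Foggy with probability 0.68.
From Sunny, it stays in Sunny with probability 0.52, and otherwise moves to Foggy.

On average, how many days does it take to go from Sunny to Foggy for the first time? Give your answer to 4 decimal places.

2.0833

Let t(s) be the expected number of days to first reach Foggy from state s, with t(Foggy) = 0. Conditioning on the first day:
t(Sunny) = 1 + 0.52·t(Sunny)
Solving: t(Sunny) = 2.0833.
Expected days from Sunny to Foggy: 2.0833.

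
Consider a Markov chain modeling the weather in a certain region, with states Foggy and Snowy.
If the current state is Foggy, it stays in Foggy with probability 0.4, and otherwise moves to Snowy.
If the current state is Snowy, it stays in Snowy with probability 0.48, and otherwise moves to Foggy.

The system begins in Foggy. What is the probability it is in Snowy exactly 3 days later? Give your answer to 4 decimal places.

0.5366

Propagate the distribution vector 3 days from Foggy.
After 0 days: (1.0000, 0.0000)
After 1 day: (0.4000, 0.6000)
After 2 days: (0.4720, 0.5280)
After 3 days: (0.4634, 0.5366)
P(in Snowy after 3 days) = 0.5366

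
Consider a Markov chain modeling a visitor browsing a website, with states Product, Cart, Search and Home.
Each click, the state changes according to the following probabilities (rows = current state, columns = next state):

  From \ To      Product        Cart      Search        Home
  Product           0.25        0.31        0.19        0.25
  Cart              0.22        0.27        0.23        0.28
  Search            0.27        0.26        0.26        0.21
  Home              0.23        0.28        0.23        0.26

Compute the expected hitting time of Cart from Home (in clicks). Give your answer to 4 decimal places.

Let t(s) be the expected number of clicks to first reach Cart from state s, with t(Cart) = 0. Conditioning on the first click:
t(Product) = 1 + 0.25·t(Product) + 0.19·t(Search) + 0.25·t(Home)
t(Search) = 1 + 0.27·t(Product) + 0.26·t(Search) + 0.21·t(Home)
t(Home) = 1 + 0.23·t(Product) + 0.23·t(Search) + 0.26·t(Home)
Solving: t(Product) = 3.4253, t(Search) = 3.6047, t(Home) = 3.5363.
Expected clicks from Home to Cart: 3.5363.

3.5363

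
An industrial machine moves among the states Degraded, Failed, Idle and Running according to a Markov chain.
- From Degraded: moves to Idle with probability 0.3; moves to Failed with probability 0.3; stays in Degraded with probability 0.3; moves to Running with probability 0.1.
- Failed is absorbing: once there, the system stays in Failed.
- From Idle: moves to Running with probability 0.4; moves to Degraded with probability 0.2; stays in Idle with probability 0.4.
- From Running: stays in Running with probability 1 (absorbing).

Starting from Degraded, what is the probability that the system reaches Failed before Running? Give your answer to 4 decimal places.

Let h(s) be the probability of absorption at Failed starting from transient state s. Then h(Failed) = 1 and h(Running) = 0. By first-step analysis:
h(Degraded) = 0.3·h(Degraded) + 0.3·1 + 0.3·h(Idle) + 0.1·0
h(Idle) = 0.2·h(Degraded) + 0.4·h(Idle) + 0.4·0
Solving: h(Degraded) = 0.5000, h(Idle) = 0.1667.
Starting from Degraded, the probability is 0.5000.

0.5000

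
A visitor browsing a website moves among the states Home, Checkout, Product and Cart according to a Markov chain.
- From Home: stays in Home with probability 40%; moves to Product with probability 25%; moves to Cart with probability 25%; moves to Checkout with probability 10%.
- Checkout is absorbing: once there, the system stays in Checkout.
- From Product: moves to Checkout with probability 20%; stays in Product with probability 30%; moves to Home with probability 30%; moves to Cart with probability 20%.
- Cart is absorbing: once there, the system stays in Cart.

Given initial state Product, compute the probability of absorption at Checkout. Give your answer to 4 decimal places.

0.4348

Let h(s) be the probability of absorption at Checkout starting from transient state s. Then h(Checkout) = 1 and h(Cart) = 0. By first-step analysis:
h(Home) = 0.4·h(Home) + 0.1·1 + 0.25·h(Product) + 0.25·0
h(Product) = 0.3·h(Home) + 0.2·1 + 0.3·h(Product) + 0.2·0
Solving: h(Home) = 0.3478, h(Product) = 0.4348.
Starting from Product, the probability is 0.4348.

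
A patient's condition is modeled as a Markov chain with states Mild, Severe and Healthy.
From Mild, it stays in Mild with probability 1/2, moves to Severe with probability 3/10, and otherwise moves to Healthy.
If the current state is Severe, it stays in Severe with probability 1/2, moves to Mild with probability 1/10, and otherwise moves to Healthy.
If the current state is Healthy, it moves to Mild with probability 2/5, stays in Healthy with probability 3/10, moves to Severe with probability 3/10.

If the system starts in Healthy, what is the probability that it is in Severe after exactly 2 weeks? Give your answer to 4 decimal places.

Sum over the intermediate state after 1 week:
P = P(Healthy→Mild)·P(Mild→Severe) + P(Healthy→Severe)·P(Severe→Severe) + P(Healthy→Healthy)·P(Healthy→Severe)
  = 0.4×0.3 + 0.3×0.5 + 0.3×0.3
  = 0.1200 + 0.1500 + 0.0900 = 0.3600

0.3600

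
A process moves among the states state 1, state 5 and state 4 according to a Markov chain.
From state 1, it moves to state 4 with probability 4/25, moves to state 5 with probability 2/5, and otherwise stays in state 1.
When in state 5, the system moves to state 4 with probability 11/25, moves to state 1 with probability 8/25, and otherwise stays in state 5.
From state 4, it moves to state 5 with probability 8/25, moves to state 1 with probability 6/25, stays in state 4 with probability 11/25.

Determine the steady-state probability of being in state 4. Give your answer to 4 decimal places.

0.3470

Let the stationary distribution be π with π = πP and π_1 + π_2 + π_3 = 1.
π_1 = 0.44·π_1 + 0.32·π_2 + 0.24·π_3
π_2 = 0.4·π_1 + 0.24·π_2 + 0.32·π_3
Solving with the normalization constraint gives π = (0.3321, 0.3209, 0.3470).
So the stationary probability of state 4 is 0.3470.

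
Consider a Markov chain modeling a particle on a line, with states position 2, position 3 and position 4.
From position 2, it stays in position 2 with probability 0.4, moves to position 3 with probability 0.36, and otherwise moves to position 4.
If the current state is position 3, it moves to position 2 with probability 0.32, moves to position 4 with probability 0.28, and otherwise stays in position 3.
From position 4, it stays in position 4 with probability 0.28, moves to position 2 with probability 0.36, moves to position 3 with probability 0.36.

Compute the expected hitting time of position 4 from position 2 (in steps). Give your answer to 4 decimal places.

Let t(s) be the expected number of steps to first reach position 4 from state s, with t(position 4) = 0. Conditioning on the first step:
t(position 2) = 1 + 0.4·t(position 2) + 0.36·t(position 3)
t(position 3) = 1 + 0.32·t(position 2) + 0.4·t(position 3)
Solving: t(position 2) = 3.9216, t(position 3) = 3.7582.
Expected steps from position 2 to position 4: 3.9216.

3.9216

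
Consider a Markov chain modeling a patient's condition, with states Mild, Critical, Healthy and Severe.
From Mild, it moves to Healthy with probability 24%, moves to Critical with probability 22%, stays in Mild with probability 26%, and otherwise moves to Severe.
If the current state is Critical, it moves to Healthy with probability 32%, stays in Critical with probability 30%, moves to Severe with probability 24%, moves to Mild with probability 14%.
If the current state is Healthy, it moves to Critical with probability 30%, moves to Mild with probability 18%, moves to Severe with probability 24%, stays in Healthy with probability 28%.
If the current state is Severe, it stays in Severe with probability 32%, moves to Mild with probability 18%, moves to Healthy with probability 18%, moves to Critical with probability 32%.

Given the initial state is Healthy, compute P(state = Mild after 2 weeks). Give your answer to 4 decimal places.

0.1824

Propagate the distribution vector 2 weeks from Healthy.
After 0 weeks: (0.0000, 0.0000, 1.0000, 0.0000)
After 1 week: (0.1800, 0.3000, 0.2800, 0.2400)
After 2 weeks: (0.1824, 0.2904, 0.2608, 0.2664)
P(in Mild after 2 weeks) = 0.1824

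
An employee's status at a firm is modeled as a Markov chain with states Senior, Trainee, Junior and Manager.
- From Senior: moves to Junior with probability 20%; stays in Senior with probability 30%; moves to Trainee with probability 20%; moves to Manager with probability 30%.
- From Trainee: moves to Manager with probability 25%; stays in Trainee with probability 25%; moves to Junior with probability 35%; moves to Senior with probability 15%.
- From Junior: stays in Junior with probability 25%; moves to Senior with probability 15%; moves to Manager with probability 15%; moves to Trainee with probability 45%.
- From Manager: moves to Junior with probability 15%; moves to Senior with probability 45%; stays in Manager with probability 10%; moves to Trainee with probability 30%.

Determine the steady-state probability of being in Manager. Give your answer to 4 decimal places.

Let the stationary distribution be π with π = πP and π_1 + π_2 + π_3 + π_4 = 1.
π_1 = 0.3·π_1 + 0.15·π_2 + 0.15·π_3 + 0.45·π_4
π_2 = 0.2·π_1 + 0.25·π_2 + 0.45·π_3 + 0.3·π_4
π_3 = 0.2·π_1 + 0.35·π_2 + 0.25·π_3 + 0.15·π_4
Solving with the normalization constraint gives π = (0.2495, 0.2972, 0.2466, 0.2068).
So the stationary probability of Manager is 0.2068.

0.2068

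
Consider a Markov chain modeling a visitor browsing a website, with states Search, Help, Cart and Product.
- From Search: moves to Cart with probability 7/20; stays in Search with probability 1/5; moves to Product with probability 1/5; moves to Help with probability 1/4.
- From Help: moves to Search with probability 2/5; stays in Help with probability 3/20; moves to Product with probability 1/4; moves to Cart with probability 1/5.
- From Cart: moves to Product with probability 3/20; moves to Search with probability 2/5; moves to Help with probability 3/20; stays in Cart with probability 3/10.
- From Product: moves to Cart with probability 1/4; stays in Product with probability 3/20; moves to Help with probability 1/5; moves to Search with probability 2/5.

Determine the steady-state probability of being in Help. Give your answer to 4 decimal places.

0.1926

Let the stationary distribution be π with π = πP and π_1 + π_2 + π_3 + π_4 = 1.
π_1 = 0.2·π_1 + 0.4·π_2 + 0.4·π_3 + 0.4·π_4
π_2 = 0.25·π_1 + 0.15·π_2 + 0.15·π_3 + 0.2·π_4
π_3 = 0.35·π_1 + 0.2·π_2 + 0.3·π_3 + 0.25·π_4
Solving with the normalization constraint gives π = (0.3333, 0.1926, 0.2881, 0.1859).
So the stationary probability of Help is 0.1926.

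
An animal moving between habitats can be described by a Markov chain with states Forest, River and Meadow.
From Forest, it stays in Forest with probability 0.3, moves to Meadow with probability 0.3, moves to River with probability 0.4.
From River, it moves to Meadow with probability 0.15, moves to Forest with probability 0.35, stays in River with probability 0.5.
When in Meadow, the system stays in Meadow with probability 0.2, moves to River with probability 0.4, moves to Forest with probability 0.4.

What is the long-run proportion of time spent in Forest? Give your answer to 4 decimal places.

0.3434

Let the stationary distribution be π with π = πP and π_1 + π_2 + π_3 = 1.
π_1 = 0.3·π_1 + 0.35·π_2 + 0.4·π_3
π_2 = 0.4·π_1 + 0.5·π_2 + 0.4·π_3
Solving with the normalization constraint gives π = (0.3434, 0.4444, 0.2121).
So the stationary probability of Forest is 0.3434.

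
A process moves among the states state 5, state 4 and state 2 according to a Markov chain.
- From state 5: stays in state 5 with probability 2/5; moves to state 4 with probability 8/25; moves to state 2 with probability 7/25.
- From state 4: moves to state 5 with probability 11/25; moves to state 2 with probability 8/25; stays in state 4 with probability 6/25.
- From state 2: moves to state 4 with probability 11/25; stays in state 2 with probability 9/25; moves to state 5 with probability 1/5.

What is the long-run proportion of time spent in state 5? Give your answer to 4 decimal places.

0.3495

Let the stationary distribution be π with π = πP and π_1 + π_2 + π_3 = 1.
π_1 = 0.4·π_1 + 0.44·π_2 + 0.2·π_3
π_2 = 0.32·π_1 + 0.24·π_2 + 0.44·π_3
Solving with the normalization constraint gives π = (0.3495, 0.3317, 0.3188).
So the stationary probability of state 5 is 0.3495.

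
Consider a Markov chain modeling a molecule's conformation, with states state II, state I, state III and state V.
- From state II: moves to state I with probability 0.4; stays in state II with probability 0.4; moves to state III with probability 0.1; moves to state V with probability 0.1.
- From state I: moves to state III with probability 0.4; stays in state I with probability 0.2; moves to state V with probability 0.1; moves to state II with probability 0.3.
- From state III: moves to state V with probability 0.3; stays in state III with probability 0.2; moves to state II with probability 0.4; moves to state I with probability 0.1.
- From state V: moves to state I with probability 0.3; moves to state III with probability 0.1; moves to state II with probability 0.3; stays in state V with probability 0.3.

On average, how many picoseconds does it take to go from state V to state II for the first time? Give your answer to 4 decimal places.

Let t(s) be the expected number of picoseconds to first reach state II from state s, with t(state II) = 0. Conditioning on the first picosecond:
t(state I) = 1 + 0.2·t(state I) + 0.4·t(state III) + 0.1·t(state V)
t(state III) = 1 + 0.1·t(state I) + 0.2·t(state III) + 0.3·t(state V)
t(state V) = 1 + 0.3·t(state I) + 0.1·t(state III) + 0.3·t(state V)
Solving: t(state I) = 3.0448, t(state III) = 2.8060, t(state V) = 3.1343.
Expected picoseconds from state V to state II: 3.1343.

3.1343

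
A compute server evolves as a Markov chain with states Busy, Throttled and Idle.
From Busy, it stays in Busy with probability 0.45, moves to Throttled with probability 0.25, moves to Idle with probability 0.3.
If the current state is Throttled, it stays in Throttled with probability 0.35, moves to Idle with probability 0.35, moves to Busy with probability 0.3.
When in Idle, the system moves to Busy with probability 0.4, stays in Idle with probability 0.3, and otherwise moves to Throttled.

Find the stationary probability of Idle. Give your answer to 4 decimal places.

Let the stationary distribution be π with π = πP and π_1 + π_2 + π_3 = 1.
π_1 = 0.45·π_1 + 0.3·π_2 + 0.4·π_3
π_2 = 0.25·π_1 + 0.35·π_2 + 0.3·π_3
Solving with the normalization constraint gives π = (0.3900, 0.2953, 0.3148).
So the stationary probability of Idle is 0.3148.

0.3148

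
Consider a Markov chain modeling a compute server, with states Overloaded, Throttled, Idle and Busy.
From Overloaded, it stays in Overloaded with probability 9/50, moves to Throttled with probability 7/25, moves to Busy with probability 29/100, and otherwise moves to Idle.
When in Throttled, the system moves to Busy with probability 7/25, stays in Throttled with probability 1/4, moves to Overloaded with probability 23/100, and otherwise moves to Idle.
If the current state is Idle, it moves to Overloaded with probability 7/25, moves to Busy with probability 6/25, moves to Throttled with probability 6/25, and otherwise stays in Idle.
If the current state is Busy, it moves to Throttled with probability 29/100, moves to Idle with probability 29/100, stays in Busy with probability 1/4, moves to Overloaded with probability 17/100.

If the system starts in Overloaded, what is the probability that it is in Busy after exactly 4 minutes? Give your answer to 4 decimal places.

0.2640

Propagate the distribution vector 4 minutes from Overloaded.
After 0 minutes: (1.0000, 0.0000, 0.0000, 0.0000)
After 1 minute: (0.1800, 0.2800, 0.2500, 0.2900)
After 2 minutes: (0.2161, 0.2645, 0.2563, 0.2631)
After 3 minutes: (0.2162, 0.2644, 0.2553, 0.2640)
After 4 minutes: (0.2161, 0.2645, 0.2554, 0.2640)
P(in Busy after 4 minutes) = 0.2640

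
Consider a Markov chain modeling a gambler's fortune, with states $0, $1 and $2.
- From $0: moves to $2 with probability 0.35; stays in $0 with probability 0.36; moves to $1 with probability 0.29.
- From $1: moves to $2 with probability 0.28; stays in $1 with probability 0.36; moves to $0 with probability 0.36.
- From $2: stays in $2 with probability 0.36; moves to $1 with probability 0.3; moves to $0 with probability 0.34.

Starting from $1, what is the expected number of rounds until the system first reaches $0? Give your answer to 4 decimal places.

Let t(s) be the expected number of rounds to first reach $0 from state s, with t($0) = 0. Conditioning on the first round:
t($1) = 1 + 0.36·t($1) + 0.28·t($2)
t($2) = 1 + 0.3·t($1) + 0.36·t($2)
Solving: t($1) = 2.8256, t($2) = 2.8870.
Expected rounds from $1 to $0: 2.8256.

2.8256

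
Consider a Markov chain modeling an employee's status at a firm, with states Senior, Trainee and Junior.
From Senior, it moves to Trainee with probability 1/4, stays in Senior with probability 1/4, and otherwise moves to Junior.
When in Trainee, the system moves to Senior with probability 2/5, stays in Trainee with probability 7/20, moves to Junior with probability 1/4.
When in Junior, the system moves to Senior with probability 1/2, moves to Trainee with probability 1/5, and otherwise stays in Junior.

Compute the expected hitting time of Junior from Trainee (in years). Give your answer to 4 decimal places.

2.9677

Let t(s) be the expected number of years to first reach Junior from state s, with t(Junior) = 0. Conditioning on the first year:
t(Senior) = 1 + 0.25·t(Senior) + 0.25·t(Trainee)
t(Trainee) = 1 + 0.4·t(Senior) + 0.35·t(Trainee)
Solving: t(Senior) = 2.3226, t(Trainee) = 2.9677.
Expected years from Trainee to Junior: 2.9677.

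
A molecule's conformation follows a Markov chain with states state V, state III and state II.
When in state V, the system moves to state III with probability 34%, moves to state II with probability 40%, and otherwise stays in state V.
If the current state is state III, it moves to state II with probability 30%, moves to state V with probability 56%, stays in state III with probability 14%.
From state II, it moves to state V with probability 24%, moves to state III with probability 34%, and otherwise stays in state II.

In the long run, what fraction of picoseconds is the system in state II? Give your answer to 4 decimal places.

0.3793

Let the stationary distribution be π with π = πP and π_1 + π_2 + π_3 = 1.
π_1 = 0.26·π_1 + 0.56·π_2 + 0.24·π_3
π_2 = 0.34·π_1 + 0.14·π_2 + 0.34·π_3
Solving with the normalization constraint gives π = (0.3374, 0.2833, 0.3793).
So the stationary probability of state II is 0.3793.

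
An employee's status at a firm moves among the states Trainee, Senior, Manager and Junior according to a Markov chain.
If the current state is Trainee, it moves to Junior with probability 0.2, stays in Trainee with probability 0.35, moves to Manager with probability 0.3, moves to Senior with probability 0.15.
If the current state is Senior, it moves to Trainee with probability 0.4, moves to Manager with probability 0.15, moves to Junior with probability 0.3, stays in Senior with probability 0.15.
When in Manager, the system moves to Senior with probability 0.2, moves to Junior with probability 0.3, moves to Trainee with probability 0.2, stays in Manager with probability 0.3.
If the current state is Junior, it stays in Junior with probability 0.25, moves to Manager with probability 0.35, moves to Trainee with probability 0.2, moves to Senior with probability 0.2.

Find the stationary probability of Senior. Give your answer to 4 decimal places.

0.1773

Let the stationary distribution be π with π = πP and π_1 + π_2 + π_3 + π_4 = 1.
π_1 = 0.35·π_1 + 0.4·π_2 + 0.2·π_3 + 0.2·π_4
π_2 = 0.15·π_1 + 0.15·π_2 + 0.2·π_3 + 0.2·π_4
π_3 = 0.3·π_1 + 0.15·π_2 + 0.3·π_3 + 0.35·π_4
Solving with the normalization constraint gives π = (0.2770, 0.1773, 0.2864, 0.2593).
So the stationary probability of Senior is 0.1773.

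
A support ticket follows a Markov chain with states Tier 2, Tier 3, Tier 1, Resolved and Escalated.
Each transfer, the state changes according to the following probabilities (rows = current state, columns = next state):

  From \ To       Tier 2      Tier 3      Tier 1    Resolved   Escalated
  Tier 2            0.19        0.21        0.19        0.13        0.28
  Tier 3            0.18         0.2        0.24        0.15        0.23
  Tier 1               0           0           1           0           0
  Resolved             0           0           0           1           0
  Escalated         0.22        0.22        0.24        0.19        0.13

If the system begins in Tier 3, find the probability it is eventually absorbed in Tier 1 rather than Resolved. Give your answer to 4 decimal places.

0.5981

Let h(s) be the probability of absorption at Tier 1 starting from transient state s. Then h(Tier 1) = 1 and h(Resolved) = 0. By first-step analysis:
h(Tier 2) = 0.19·h(Tier 2) + 0.21·h(Tier 3) + 0.19·1 + 0.13·0 + 0.28·h(Escalated)
h(Tier 3) = 0.18·h(Tier 2) + 0.2·h(Tier 3) + 0.24·1 + 0.15·0 + 0.23·h(Escalated)
h(Escalated) = 0.22·h(Tier 2) + 0.22·h(Tier 3) + 0.24·1 + 0.19·0 + 0.13·h(Escalated)
Solving: h(Tier 2) = 0.5887, h(Tier 3) = 0.5981, h(Escalated) = 0.5760.
Starting from Tier 3, the probability is 0.5981.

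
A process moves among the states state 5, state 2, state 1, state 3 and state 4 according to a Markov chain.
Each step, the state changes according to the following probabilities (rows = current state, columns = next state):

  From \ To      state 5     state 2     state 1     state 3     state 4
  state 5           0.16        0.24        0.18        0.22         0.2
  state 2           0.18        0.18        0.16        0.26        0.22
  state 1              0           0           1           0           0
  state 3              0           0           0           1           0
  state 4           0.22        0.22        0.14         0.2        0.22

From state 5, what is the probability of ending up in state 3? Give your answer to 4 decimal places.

Let h(s) be the probability of absorption at state 3 starting from transient state s. Then h(state 3) = 1 and h(state 1) = 0. By first-step analysis:
h(state 5) = 0.16·h(state 5) + 0.24·h(state 2) + 0.18·0 + 0.22·1 + 0.2·h(state 4)
h(state 2) = 0.18·h(state 5) + 0.18·h(state 2) + 0.16·0 + 0.26·1 + 0.22·h(state 4)
h(state 4) = 0.22·h(state 5) + 0.22·h(state 2) + 0.14·0 + 0.2·1 + 0.22·h(state 4)
Solving: h(state 5) = 0.5734, h(state 2) = 0.6006, h(state 4) = 0.5875.
Starting from state 5, the probability is 0.5734.

0.5734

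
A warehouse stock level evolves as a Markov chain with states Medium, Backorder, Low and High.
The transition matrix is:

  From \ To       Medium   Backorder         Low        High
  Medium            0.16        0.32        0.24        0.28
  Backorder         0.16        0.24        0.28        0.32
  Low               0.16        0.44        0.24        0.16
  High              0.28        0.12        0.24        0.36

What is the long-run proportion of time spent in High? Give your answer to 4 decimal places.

0.2834

Let the stationary distribution be π with π = πP and π_1 + π_2 + π_3 + π_4 = 1.
π_1 = 0.16·π_1 + 0.16·π_2 + 0.16·π_3 + 0.28·π_4
π_2 = 0.32·π_1 + 0.24·π_2 + 0.44·π_3 + 0.12·π_4
π_3 = 0.24·π_1 + 0.28·π_2 + 0.24·π_3 + 0.24·π_4
Solving with the normalization constraint gives π = (0.1940, 0.2717, 0.2509, 0.2834).
So the stationary probability of High is 0.2834.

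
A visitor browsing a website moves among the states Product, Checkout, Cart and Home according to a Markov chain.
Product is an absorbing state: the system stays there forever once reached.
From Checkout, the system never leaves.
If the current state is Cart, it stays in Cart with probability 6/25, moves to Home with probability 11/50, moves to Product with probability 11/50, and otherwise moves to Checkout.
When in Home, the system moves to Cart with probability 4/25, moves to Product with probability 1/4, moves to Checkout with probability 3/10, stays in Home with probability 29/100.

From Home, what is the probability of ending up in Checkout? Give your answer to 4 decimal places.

0.5535

Let h(s) be the probability of absorption at Checkout starting from transient state s. Then h(Checkout) = 1 and h(Product) = 0. By first-step analysis:
h(Cart) = 0.22·0 + 0.32·1 + 0.24·h(Cart) + 0.22·h(Home)
h(Home) = 0.25·0 + 0.3·1 + 0.16·h(Cart) + 0.29·h(Home)
Solving: h(Cart) = 0.5813, h(Home) = 0.5535.
Starting from Home, the probability is 0.5535.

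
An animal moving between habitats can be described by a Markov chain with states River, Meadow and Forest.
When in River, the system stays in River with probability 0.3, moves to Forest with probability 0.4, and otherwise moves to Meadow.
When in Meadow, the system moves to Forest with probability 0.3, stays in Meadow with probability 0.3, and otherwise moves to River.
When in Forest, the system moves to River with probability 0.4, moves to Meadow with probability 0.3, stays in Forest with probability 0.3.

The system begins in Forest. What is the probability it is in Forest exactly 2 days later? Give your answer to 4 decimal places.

Sum over the intermediate state after 1 day:
P = P(Forest→River)·P(River→Forest) + P(Forest→Meadow)·P(Meadow→Forest) + P(Forest→Forest)·P(Forest→Forest)
  = 0.4×0.4 + 0.3×0.3 + 0.3×0.3
  = 0.1600 + 0.0900 + 0.0900 = 0.3400

0.3400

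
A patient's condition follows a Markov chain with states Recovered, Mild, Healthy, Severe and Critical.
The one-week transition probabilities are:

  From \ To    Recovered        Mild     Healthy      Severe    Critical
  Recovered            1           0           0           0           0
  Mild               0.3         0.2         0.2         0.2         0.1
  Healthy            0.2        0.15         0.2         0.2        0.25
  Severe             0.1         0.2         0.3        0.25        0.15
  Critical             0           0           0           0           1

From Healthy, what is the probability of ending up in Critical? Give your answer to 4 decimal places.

0.5097

Let h(s) be the probability of absorption at Critical starting from transient state s. Then h(Critical) = 1 and h(Recovered) = 0. By first-step analysis:
h(Mild) = 0.3·0 + 0.2·h(Mild) + 0.2·h(Healthy) + 0.2·h(Severe) + 0.1·1
h(Healthy) = 0.2·0 + 0.15·h(Mild) + 0.2·h(Healthy) + 0.2·h(Severe) + 0.25·1
h(Severe) = 0.1·0 + 0.2·h(Mild) + 0.3·h(Healthy) + 0.25·h(Severe) + 0.15·1
Solving: h(Mild) = 0.3786, h(Healthy) = 0.5097, h(Severe) = 0.5049.
Starting from Healthy, the probability is 0.5097.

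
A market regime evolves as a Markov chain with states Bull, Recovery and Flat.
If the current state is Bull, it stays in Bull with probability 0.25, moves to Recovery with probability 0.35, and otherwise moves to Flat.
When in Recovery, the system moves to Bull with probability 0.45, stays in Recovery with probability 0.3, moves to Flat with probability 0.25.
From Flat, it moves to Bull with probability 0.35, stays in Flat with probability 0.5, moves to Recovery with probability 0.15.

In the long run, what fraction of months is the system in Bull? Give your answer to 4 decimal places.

Let the stationary distribution be π with π = πP and π_1 + π_2 + π_3 = 1.
π_1 = 0.25·π_1 + 0.45·π_2 + 0.35·π_3
π_2 = 0.35·π_1 + 0.3·π_2 + 0.15·π_3
Solving with the normalization constraint gives π = (0.3415, 0.2568, 0.4016).
So the stationary probability of Bull is 0.3415.

0.3415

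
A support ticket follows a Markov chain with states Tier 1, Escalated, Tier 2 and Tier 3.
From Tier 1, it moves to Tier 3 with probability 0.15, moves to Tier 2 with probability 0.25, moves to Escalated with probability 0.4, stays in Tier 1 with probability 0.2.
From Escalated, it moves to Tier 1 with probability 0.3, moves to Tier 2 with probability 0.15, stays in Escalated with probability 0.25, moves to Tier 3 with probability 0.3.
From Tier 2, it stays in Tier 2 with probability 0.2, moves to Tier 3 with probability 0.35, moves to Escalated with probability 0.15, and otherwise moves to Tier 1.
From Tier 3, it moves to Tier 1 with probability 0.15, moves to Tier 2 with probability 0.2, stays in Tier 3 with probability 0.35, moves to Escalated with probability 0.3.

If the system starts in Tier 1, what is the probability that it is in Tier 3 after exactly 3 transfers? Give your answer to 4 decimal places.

0.2854

Propagate the distribution vector 3 transfers from Tier 1.
After 0 transfers: (1.0000, 0.0000, 0.0000, 0.0000)
After 1 transfer: (0.2000, 0.4000, 0.2500, 0.1500)
After 2 transfers: (0.2575, 0.2625, 0.1900, 0.2900)
After 3 transfers: (0.2308, 0.2841, 0.1998, 0.2854)
P(in Tier 3 after 3 transfers) = 0.2854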